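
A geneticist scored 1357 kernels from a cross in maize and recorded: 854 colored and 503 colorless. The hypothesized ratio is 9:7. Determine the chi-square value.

The 9:7 ratio has 16 parts, so with N = 1357 the expected counts are:
  colored: 1357 × 9/16 = 763.3125
  colorless: 1357 × 7/16 = 593.6875
χ² = Σ (O − E)² / E
  colored: (854 − 763.3125)² / 763.3125 = 10.7744
  colorless: (503 − 593.6875)² / 593.6875 = 13.8528
χ² = 10.7744 + 13.8528 = 24.6272 ≈ 24.627

24.627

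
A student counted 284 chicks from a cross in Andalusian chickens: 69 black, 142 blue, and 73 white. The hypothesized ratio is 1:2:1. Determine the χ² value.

The 1:2:1 ratio has 4 parts, so with N = 284 the expected counts are:
  black: 284 × 1/4 = 71
  blue: 284 × 2/4 = 142
  white: 284 × 1/4 = 71
χ² = Σ (O − E)² / E
  black: (69 − 71)² / 71 = 0.0563
  blue: (142 − 142)² / 142 = 0.0000
  white: (73 − 71)² / 71 = 0.0563
χ² = 0.0563 + 0.0000 + 0.0563 = 0.1126 ≈ 0.113

0.113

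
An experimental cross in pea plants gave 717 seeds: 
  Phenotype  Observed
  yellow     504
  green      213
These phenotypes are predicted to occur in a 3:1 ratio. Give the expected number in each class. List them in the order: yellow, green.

Under the 3:1 hypothesis (Σ ratio = 4, N = 717):
  yellow: 717 × 3/4 = 537.75
  green: 717 × 1/4 = 179.25

537.75, 179.25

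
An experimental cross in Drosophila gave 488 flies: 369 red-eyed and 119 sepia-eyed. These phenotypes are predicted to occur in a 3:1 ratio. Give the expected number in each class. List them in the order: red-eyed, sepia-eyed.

366, 122

Total ratio parts = 4. Expected numbers out of 488:
  red-eyed: 488 × 3/4 = 366
  sepia-eyed: 488 × 1/4 = 122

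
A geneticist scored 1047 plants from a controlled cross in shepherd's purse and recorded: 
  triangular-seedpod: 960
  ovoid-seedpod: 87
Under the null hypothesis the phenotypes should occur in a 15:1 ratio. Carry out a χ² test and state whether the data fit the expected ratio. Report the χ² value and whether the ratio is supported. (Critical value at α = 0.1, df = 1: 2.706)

Total ratio parts = 16. Expected numbers out of 1047:
  triangular-seedpod: 1047 × 15/16 = 981.5625
  ovoid-seedpod: 1047 × 1/16 = 65.4375
χ² = Σ (O − E)² / E
  triangular-seedpod: (960 − 981.5625)² / 981.5625 = 0.4737
  ovoid-seedpod: (87 − 65.4375)² / 65.4375 = 7.1051
χ² = 0.4737 + 7.1051 = 7.5788 ≈ 7.579
Degrees of freedom = 2 − 1 = 1; critical value at α = 0.1 is 2.706.
Since 7.579 > 2.706, we reject the null hypothesis — the data do not fit the 15:1 ratio.

7.579; not consistent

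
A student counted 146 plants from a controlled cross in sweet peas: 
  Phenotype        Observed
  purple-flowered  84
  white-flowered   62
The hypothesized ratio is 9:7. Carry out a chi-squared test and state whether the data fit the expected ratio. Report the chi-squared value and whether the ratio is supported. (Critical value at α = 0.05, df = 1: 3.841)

0.098; consistent

Total ratio parts = 16. Expected numbers out of 146:
  purple-flowered: 146 × 9/16 = 82.125
  white-flowered: 146 × 7/16 = 63.875
χ² = Σ (O − E)² / E
  purple-flowered: (84 − 82.125)² / 82.125 = 0.0428
  white-flowered: (62 − 63.875)² / 63.875 = 0.0550
χ² = 0.0428 + 0.0550 = 0.0978 ≈ 0.098
Degrees of freedom = 2 − 1 = 1; critical value at α = 0.05 is 3.841.
Since 0.098 < 3.841, we fail to reject the null hypothesis — the data are consistent with the 9:7 ratio.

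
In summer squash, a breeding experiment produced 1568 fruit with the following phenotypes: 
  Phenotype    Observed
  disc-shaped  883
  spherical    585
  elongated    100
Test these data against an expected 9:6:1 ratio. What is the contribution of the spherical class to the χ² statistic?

0.015

Expected counts for N = 1568 under a 9:6:1 ratio (total parts = 16):
  disc-shaped: 1568 × 9/16 = 882
  spherical: 1568 × 6/16 = 588
  elongated: 1568 × 1/16 = 98
Contribution of spherical: (585 − 588)² / 588 = 0.0153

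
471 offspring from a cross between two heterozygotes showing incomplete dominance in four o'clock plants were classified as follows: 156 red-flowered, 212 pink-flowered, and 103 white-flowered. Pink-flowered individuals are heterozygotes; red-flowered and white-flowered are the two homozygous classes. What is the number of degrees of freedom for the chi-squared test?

With incomplete dominance, a heterozygote × heterozygote cross gives a 1:2:1 phenotypic ratio.
A goodness-of-fit test with 3 phenotype classes has df = 3 − 1 = 2.

2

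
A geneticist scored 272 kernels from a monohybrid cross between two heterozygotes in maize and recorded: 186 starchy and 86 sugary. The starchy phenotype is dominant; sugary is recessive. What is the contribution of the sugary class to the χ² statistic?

For a monohybrid cross between heterozygotes with complete dominance, the expected phenotypic ratio is 3:1.
Expected counts for N = 272 under a 3:1 ratio (total parts = 4):
  starchy: 272 × 3/4 = 204
  sugary: 272 × 1/4 = 68
Contribution of sugary: (86 − 68)² / 68 = 4.7647

4.765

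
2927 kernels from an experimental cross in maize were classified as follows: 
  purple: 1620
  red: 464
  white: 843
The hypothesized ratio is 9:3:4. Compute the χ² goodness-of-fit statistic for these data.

Expected counts for N = 2927 under a 9:3:4 ratio (total parts = 16):
  purple: 2927 × 9/16 = 1646.4375
  red: 2927 × 3/16 = 548.8125
  white: 2927 × 4/16 = 731.75
χ² = Σ (O − E)² / E
  purple: (1620 − 1646.4375)² / 1646.4375 = 0.4245
  red: (464 − 548.8125)² / 548.8125 = 13.1068
  white: (843 − 731.75)² / 731.75 = 16.9136
χ² = 0.4245 + 13.1068 + 16.9136 = 30.4449 ≈ 30.445

30.445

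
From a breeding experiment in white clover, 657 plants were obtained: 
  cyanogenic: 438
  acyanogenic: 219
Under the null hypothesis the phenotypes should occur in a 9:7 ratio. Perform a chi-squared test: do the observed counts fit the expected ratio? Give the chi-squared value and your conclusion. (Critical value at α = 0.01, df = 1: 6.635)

Expected counts for N = 657 under a 9:7 ratio (total parts = 16):
  cyanogenic: 657 × 9/16 = 369.5625
  acyanogenic: 657 × 7/16 = 287.4375
χ² = Σ (O − E)² / E
  cyanogenic: (438 − 369.5625)² / 369.5625 = 12.6736
  acyanogenic: (219 − 287.4375)² / 287.4375 = 16.2946
χ² = 12.6736 + 16.2946 = 28.9682 ≈ 28.968
Degrees of freedom = 2 − 1 = 1; critical value at α = 0.01 is 6.635.
Since 28.968 > 6.635, we reject the null hypothesis — the data do not fit the 9:7 ratio.

28.968; not consistent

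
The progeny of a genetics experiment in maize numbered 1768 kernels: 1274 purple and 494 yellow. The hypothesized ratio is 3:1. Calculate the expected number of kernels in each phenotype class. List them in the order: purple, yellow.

Under the 3:1 hypothesis (Σ ratio = 4, N = 1768):
  purple: 1768 × 3/4 = 1326
  yellow: 1768 × 1/4 = 442

1326, 442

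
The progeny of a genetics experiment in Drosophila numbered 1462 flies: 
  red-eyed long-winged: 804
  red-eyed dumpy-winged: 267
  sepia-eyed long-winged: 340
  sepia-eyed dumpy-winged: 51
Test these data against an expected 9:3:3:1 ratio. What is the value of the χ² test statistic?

34.266

The 9:3:3:1 ratio has 16 parts, so with N = 1462 the expected counts are:
  red-eyed long-winged: 1462 × 9/16 = 822.375
  red-eyed dumpy-winged: 1462 × 3/16 = 274.125
  sepia-eyed long-winged: 1462 × 3/16 = 274.125
  sepia-eyed dumpy-winged: 1462 × 1/16 = 91.375
χ² = Σ (O − E)² / E
  red-eyed long-winged: (804 − 822.375)² / 822.375 = 0.4106
  red-eyed dumpy-winged: (267 − 274.125)² / 274.125 = 0.1852
  sepia-eyed long-winged: (340 − 274.125)² / 274.125 = 15.8304
  sepia-eyed dumpy-winged: (51 − 91.375)² / 91.375 = 17.8401
χ² = 0.4106 + 0.1852 + 15.8304 + 17.8401 = 34.2663 ≈ 34.266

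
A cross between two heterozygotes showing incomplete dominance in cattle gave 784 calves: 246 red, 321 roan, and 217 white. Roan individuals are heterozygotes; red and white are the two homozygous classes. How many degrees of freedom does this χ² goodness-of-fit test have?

2

With incomplete dominance, a heterozygote × heterozygote cross gives a 1:2:1 phenotypic ratio.
A goodness-of-fit test with 3 phenotype classes has df = 3 − 1 = 2.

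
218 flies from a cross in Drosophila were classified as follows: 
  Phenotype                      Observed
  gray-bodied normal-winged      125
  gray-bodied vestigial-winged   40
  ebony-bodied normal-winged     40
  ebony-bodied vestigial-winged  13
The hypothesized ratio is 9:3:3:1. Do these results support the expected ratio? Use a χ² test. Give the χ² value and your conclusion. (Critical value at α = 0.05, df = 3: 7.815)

0.112; consistent

Total ratio parts = 16. Expected numbers out of 218:
  gray-bodied normal-winged: 218 × 9/16 = 122.625
  gray-bodied vestigial-winged: 218 × 3/16 = 40.875
  ebony-bodied normal-winged: 218 × 3/16 = 40.875
  ebony-bodied vestigial-winged: 218 × 1/16 = 13.625
χ² = Σ (O − E)² / E
  gray-bodied normal-winged: (125 − 122.625)² / 122.625 = 0.0460
  gray-bodied vestigial-winged: (40 − 40.875)² / 40.875 = 0.0187
  ebony-bodied normal-winged: (40 − 40.875)² / 40.875 = 0.0187
  ebony-bodied vestigial-winged: (13 − 13.625)² / 13.625 = 0.0287
χ² = 0.0460 + 0.0187 + 0.0187 + 0.0287 = 0.1121 ≈ 0.112
Degrees of freedom = 4 − 1 = 3; critical value at α = 0.05 is 7.815.
Since 0.112 < 7.815, we fail to reject the null hypothesis — the data are consistent with the 9:3:3:1 ratio.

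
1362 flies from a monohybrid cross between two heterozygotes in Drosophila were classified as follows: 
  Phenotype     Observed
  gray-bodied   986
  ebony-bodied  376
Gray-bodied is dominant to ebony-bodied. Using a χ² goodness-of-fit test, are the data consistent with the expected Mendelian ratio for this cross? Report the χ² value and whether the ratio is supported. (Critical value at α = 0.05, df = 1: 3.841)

For a monohybrid cross between heterozygotes with complete dominance, the expected phenotypic ratio is 3:1.
Expected counts for N = 1362 under a 3:1 ratio (total parts = 4):
  gray-bodied: 1362 × 3/4 = 1021.5
  ebony-bodied: 1362 × 1/4 = 340.5
χ² = Σ (O − E)² / E
  gray-bodied: (986 − 1021.5)² / 1021.5 = 1.2337
  ebony-bodied: (376 − 340.5)² / 340.5 = 3.7012
χ² = 1.2337 + 3.7012 = 4.9349 ≈ 4.935
Degrees of freedom = 2 − 1 = 1; critical value at α = 0.05 is 3.841.
Since 4.935 > 3.841, we reject the null hypothesis — the data do not fit the 3:1 ratio.

4.935; not consistent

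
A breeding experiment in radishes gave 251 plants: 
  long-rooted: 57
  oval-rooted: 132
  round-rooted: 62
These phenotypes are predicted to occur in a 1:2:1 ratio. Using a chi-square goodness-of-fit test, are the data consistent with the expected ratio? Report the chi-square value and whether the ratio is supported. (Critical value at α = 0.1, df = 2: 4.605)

Total ratio parts = 4. Expected numbers out of 251:
  long-rooted: 251 × 1/4 = 62.75
  oval-rooted: 251 × 2/4 = 125.5
  round-rooted: 251 × 1/4 = 62.75
χ² = Σ (O − E)² / E
  long-rooted: (57 − 62.75)² / 62.75 = 0.5269
  oval-rooted: (132 − 125.5)² / 125.5 = 0.3367
  round-rooted: (62 − 62.75)² / 62.75 = 0.0090
χ² = 0.5269 + 0.3367 + 0.0090 = 0.8726 ≈ 0.873
Degrees of freedom = 3 − 1 = 2; critical value at α = 0.1 is 4.605.
Since 0.873 < 4.605, we fail to reject the null hypothesis — the data are consistent with the 1:2:1 ratio.

0.873; consistent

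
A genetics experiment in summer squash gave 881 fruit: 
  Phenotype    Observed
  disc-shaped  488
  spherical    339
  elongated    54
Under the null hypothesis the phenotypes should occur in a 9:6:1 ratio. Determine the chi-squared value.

0.361

Under the 9:6:1 hypothesis (Σ ratio = 16, N = 881):
  disc-shaped: 881 × 9/16 = 495.5625
  spherical: 881 × 6/16 = 330.375
  elongated: 881 × 1/16 = 55.0625
χ² = Σ (O − E)² / E
  disc-shaped: (488 − 495.5625)² / 495.5625 = 0.1154
  spherical: (339 − 330.375)² / 330.375 = 0.2252
  elongated: (54 − 55.0625)² / 55.0625 = 0.0205
χ² = 0.1154 + 0.2252 + 0.0205 = 0.3611 ≈ 0.361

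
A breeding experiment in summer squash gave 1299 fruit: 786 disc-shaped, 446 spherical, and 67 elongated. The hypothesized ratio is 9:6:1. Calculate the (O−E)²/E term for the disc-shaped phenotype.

4.187

Expected counts for N = 1299 under a 9:6:1 ratio (total parts = 16):
  disc-shaped: 1299 × 9/16 = 730.6875
  spherical: 1299 × 6/16 = 487.125
  elongated: 1299 × 1/16 = 81.1875
Contribution of disc-shaped: (786 − 730.6875)² / 730.6875 = 4.1871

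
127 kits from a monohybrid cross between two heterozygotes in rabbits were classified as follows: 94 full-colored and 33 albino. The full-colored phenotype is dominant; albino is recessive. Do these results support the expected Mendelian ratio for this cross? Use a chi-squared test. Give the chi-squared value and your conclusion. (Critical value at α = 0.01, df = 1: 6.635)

For a monohybrid cross between heterozygotes with complete dominance, the expected phenotypic ratio is 3:1.
Under the 3:1 hypothesis (Σ ratio = 4, N = 127):
  full-colored: 127 × 3/4 = 95.25
  albino: 127 × 1/4 = 31.75
χ² = Σ (O − E)² / E
  full-colored: (94 − 95.25)² / 95.25 = 0.0164
  albino: (33 − 31.75)² / 31.75 = 0.0492
χ² = 0.0164 + 0.0492 = 0.0656 ≈ 0.066
Degrees of freedom = 2 − 1 = 1; critical value at α = 0.01 is 6.635.
Since 0.066 < 6.635, we fail to reject the null hypothesis — the data are consistent with the 3:1 ratio.

0.066; consistent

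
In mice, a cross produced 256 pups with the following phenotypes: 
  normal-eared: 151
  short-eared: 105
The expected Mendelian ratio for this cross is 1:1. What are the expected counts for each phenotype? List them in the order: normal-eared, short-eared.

128, 128

Total ratio parts = 2. Expected numbers out of 256:
  normal-eared: 256 × 1/2 = 128
  short-eared: 256 × 1/2 = 128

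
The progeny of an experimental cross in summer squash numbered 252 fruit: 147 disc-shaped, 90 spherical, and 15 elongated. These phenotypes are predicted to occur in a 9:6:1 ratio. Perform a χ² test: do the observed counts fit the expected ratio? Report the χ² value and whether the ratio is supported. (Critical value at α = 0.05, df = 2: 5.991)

Under the 9:6:1 hypothesis (Σ ratio = 16, N = 252):
  disc-shaped: 252 × 9/16 = 141.75
  spherical: 252 × 6/16 = 94.5
  elongated: 252 × 1/16 = 15.75
χ² = Σ (O − E)² / E
  disc-shaped: (147 − 141.75)² / 141.75 = 0.1944
  spherical: (90 − 94.5)² / 94.5 = 0.2143
  elongated: (15 − 15.75)² / 15.75 = 0.0357
χ² = 0.1944 + 0.2143 + 0.0357 = 0.4444 ≈ 0.444
Degrees of freedom = 3 − 1 = 2; critical value at α = 0.05 is 5.991.
Since 0.444 < 5.991, we fail to reject the null hypothesis — the data are consistent with the 9:6:1 ratio.

0.444; consistent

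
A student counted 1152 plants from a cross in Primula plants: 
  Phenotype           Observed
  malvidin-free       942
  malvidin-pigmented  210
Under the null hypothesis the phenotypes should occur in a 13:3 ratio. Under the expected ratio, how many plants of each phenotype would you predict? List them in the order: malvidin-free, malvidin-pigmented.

The 13:3 ratio has 16 parts, so with N = 1152 the expected counts are:
  malvidin-free: 1152 × 13/16 = 936
  malvidin-pigmented: 1152 × 3/16 = 216

936, 216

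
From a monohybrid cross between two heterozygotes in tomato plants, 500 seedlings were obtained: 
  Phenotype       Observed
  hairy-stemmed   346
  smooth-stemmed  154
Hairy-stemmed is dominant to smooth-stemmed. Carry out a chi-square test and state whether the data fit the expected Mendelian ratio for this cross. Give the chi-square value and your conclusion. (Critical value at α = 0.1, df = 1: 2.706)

For a monohybrid cross between heterozygotes with complete dominance, the expected phenotypic ratio is 3:1.
Expected counts for N = 500 under a 3:1 ratio (total parts = 4):
  hairy-stemmed: 500 × 3/4 = 375
  smooth-stemmed: 500 × 1/4 = 125
χ² = Σ (O − E)² / E
  hairy-stemmed: (346 − 375)² / 375 = 2.2427
  smooth-stemmed: (154 − 125)² / 125 = 6.7280
χ² = 2.2427 + 6.7280 = 8.9707 ≈ 8.971
Degrees of freedom = 2 − 1 = 1; critical value at α = 0.1 is 2.706.
Since 8.971 > 2.706, we reject the null hypothesis — the data do not fit the 3:1 ratio.

8.971; not consistent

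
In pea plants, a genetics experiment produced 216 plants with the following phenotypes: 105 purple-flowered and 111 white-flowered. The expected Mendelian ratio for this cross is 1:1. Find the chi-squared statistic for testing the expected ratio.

0.167

Total ratio parts = 2. Expected numbers out of 216:
  purple-flowered: 216 × 1/2 = 108
  white-flowered: 216 × 1/2 = 108
χ² = Σ (O − E)² / E
  purple-flowered: (105 − 108)² / 108 = 0.0833
  white-flowered: (111 − 108)² / 108 = 0.0833
χ² = 0.0833 + 0.0833 = 0.1666 ≈ 0.167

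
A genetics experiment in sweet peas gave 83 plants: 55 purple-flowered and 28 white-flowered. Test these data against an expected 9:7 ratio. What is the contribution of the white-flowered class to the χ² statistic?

Total ratio parts = 16. Expected numbers out of 83:
  purple-flowered: 83 × 9/16 = 46.6875
  white-flowered: 83 × 7/16 = 36.3125
Contribution of white-flowered: (28 − 36.3125)² / 36.3125 = 1.9029

1.903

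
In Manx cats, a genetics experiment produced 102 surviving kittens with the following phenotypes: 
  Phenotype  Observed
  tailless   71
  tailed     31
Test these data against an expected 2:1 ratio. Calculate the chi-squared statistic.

0.397

Under the 2:1 hypothesis (Σ ratio = 3, N = 102):
  tailless: 102 × 2/3 = 68
  tailed: 102 × 1/3 = 34
χ² = Σ (O − E)² / E
  tailless: (71 − 68)² / 68 = 0.1324
  tailed: (31 − 34)² / 34 = 0.2647
χ² = 0.1324 + 0.2647 = 0.3971 ≈ 0.397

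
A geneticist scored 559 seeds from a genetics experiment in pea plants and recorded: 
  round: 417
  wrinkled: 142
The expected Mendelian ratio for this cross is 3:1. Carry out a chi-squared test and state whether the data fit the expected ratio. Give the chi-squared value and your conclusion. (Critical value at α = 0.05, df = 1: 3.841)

0.048; consistent

The 3:1 ratio has 4 parts, so with N = 559 the expected counts are:
  round: 559 × 3/4 = 419.25
  wrinkled: 559 × 1/4 = 139.75
χ² = Σ (O − E)² / E
  round: (417 − 419.25)² / 419.25 = 0.0121
  wrinkled: (142 − 139.75)² / 139.75 = 0.0362
χ² = 0.0121 + 0.0362 = 0.0483 ≈ 0.048
Degrees of freedom = 2 − 1 = 1; critical value at α = 0.05 is 3.841.
Since 0.048 < 3.841, we fail to reject the null hypothesis — the data are consistent with the 3:1 ratio.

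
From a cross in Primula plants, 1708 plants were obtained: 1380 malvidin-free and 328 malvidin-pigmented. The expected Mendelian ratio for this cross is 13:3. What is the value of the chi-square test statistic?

Total ratio parts = 16. Expected numbers out of 1708:
  malvidin-free: 1708 × 13/16 = 1387.75
  malvidin-pigmented: 1708 × 3/16 = 320.25
χ² = Σ (O − E)² / E
  malvidin-free: (1380 − 1387.75)² / 1387.75 = 0.0433
  malvidin-pigmented: (328 − 320.25)² / 320.25 = 0.1875
χ² = 0.0433 + 0.1875 = 0.2308 ≈ 0.231

0.231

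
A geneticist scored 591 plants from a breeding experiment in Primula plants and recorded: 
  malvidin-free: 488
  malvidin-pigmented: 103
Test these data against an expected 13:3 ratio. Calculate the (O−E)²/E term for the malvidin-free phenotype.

The 13:3 ratio has 16 parts, so with N = 591 the expected counts are:
  malvidin-free: 591 × 13/16 = 480.1875
  malvidin-pigmented: 591 × 3/16 = 110.8125
Contribution of malvidin-free: (488 − 480.1875)² / 480.1875 = 0.1271

0.127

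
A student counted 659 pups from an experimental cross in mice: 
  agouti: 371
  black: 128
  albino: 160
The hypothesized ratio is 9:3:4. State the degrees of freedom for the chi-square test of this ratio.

A goodness-of-fit test with 3 phenotype classes has df = 3 − 1 = 2.

2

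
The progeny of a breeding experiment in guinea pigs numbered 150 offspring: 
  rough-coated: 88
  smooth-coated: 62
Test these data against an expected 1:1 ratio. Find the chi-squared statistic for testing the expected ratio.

4.507

The 1:1 ratio has 2 parts, so with N = 150 the expected counts are:
  rough-coated: 150 × 1/2 = 75
  smooth-coated: 150 × 1/2 = 75
χ² = Σ (O − E)² / E
  rough-coated: (88 − 75)² / 75 = 2.2533
  smooth-coated: (62 − 75)² / 75 = 2.2533
χ² = 2.2533 + 2.2533 = 4.5066 ≈ 4.507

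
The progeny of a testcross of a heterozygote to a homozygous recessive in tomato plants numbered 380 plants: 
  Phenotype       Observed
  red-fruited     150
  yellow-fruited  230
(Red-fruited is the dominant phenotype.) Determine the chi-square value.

A testcross of a heterozygote (Aa × aa) gives a 1:1 phenotypic ratio.
The 1:1 ratio has 2 parts, so with N = 380 the expected counts are:
  red-fruited: 380 × 1/2 = 190
  yellow-fruited: 380 × 1/2 = 190
χ² = Σ (O − E)² / E
  red-fruited: (150 − 190)² / 190 = 8.4211
  yellow-fruited: (230 − 190)² / 190 = 8.4211
χ² = 8.4211 + 8.4211 = 16.8422 ≈ 16.842

16.842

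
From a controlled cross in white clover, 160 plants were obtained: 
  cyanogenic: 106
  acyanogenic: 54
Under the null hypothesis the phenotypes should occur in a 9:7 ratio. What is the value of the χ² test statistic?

Total ratio parts = 16. Expected numbers out of 160:
  cyanogenic: 160 × 9/16 = 90
  acyanogenic: 160 × 7/16 = 70
χ² = Σ (O − E)² / E
  cyanogenic: (106 − 90)² / 90 = 2.8444
  acyanogenic: (54 − 70)² / 70 = 3.6571
χ² = 2.8444 + 3.6571 = 6.5015 ≈ 6.502

6.502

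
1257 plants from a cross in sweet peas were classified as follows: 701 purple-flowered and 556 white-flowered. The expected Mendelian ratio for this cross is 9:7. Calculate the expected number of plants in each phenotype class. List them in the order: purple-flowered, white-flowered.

The 9:7 ratio has 16 parts, so with N = 1257 the expected counts are:
  purple-flowered: 1257 × 9/16 = 707.0625
  white-flowered: 1257 × 7/16 = 549.9375

707.0625, 549.9375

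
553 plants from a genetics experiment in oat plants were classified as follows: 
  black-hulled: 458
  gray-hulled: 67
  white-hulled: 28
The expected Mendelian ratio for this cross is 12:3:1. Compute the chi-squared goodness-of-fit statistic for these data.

Total ratio parts = 16. Expected numbers out of 553:
  black-hulled: 553 × 12/16 = 414.75
  gray-hulled: 553 × 3/16 = 103.6875
  white-hulled: 553 × 1/16 = 34.5625
χ² = Σ (O − E)² / E
  black-hulled: (458 − 414.75)² / 414.75 = 4.5101
  gray-hulled: (67 − 103.6875)² / 103.6875 = 12.9811
  white-hulled: (28 − 34.5625)² / 34.5625 = 1.2460
χ² = 4.5101 + 12.9811 + 1.2460 = 18.7372 ≈ 18.737

18.737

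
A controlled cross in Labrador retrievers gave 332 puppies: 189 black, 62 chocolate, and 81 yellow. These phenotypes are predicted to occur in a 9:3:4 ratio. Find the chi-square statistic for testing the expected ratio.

Expected counts for N = 332 under a 9:3:4 ratio (total parts = 16):
  black: 332 × 9/16 = 186.75
  chocolate: 332 × 3/16 = 62.25
  yellow: 332 × 4/16 = 83
χ² = Σ (O − E)² / E
  black: (189 − 186.75)² / 186.75 = 0.0271
  chocolate: (62 − 62.25)² / 62.25 = 0.0010
  yellow: (81 − 83)² / 83 = 0.0482
χ² = 0.0271 + 0.0010 + 0.0482 = 0.0763 ≈ 0.076

0.076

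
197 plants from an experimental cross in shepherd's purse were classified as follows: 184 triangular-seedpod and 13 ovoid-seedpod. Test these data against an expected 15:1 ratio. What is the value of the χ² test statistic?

Under the 15:1 hypothesis (Σ ratio = 16, N = 197):
  triangular-seedpod: 197 × 15/16 = 184.6875
  ovoid-seedpod: 197 × 1/16 = 12.3125
χ² = Σ (O − E)² / E
  triangular-seedpod: (184 − 184.6875)² / 184.6875 = 0.0026
  ovoid-seedpod: (13 − 12.3125)² / 12.3125 = 0.0384
χ² = 0.0026 + 0.0384 = 0.041

0.041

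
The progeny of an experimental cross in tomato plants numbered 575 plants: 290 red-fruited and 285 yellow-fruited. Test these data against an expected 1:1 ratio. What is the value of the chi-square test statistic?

Total ratio parts = 2. Expected numbers out of 575:
  red-fruited: 575 × 1/2 = 287.5
  yellow-fruited: 575 × 1/2 = 287.5
χ² = Σ (O − E)² / E
  red-fruited: (290 − 287.5)² / 287.5 = 0.0217
  yellow-fruited: (285 − 287.5)² / 287.5 = 0.0217
χ² = 0.0217 + 0.0217 = 0.0434 ≈ 0.043

0.043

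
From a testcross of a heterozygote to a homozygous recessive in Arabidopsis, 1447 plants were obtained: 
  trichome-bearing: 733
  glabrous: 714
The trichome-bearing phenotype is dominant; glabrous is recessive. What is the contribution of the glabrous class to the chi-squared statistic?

0.125

A testcross of a heterozygote (Aa × aa) gives a 1:1 phenotypic ratio.
Total ratio parts = 2. Expected numbers out of 1447:
  trichome-bearing: 1447 × 1/2 = 723.5
  glabrous: 1447 × 1/2 = 723.5
Contribution of glabrous: (714 − 723.5)² / 723.5 = 0.1247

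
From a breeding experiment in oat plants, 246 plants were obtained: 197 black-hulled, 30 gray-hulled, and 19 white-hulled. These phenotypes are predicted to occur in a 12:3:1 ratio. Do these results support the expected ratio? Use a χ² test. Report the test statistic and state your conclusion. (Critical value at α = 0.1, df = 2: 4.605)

Total ratio parts = 16. Expected numbers out of 246:
  black-hulled: 246 × 12/16 = 184.5
  gray-hulled: 246 × 3/16 = 46.125
  white-hulled: 246 × 1/16 = 15.375
χ² = Σ (O − E)² / E
  black-hulled: (197 − 184.5)² / 184.5 = 0.8469
  gray-hulled: (30 − 46.125)² / 46.125 = 5.6372
  white-hulled: (19 − 15.375)² / 15.375 = 0.8547
χ² = 0.8469 + 5.6372 + 0.8547 = 7.3388 ≈ 7.339
Degrees of freedom = 3 − 1 = 2; critical value at α = 0.1 is 4.605.
Since 7.339 > 4.605, we reject the null hypothesis — the data do not fit the 12:3:1 ratio.

7.339; not consistent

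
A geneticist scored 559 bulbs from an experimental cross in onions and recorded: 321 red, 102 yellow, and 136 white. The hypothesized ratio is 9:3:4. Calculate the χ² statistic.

0.313

Expected counts for N = 559 under a 9:3:4 ratio (total parts = 16):
  red: 559 × 9/16 = 314.4375
  yellow: 559 × 3/16 = 104.8125
  white: 559 × 4/16 = 139.75
χ² = Σ (O − E)² / E
  red: (321 − 314.4375)² / 314.4375 = 0.1370
  yellow: (102 − 104.8125)² / 104.8125 = 0.0755
  white: (136 − 139.75)² / 139.75 = 0.1006
χ² = 0.1370 + 0.0755 + 0.1006 = 0.3131 ≈ 0.313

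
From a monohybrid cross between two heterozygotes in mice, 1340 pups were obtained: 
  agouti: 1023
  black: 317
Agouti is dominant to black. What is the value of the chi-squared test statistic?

For a monohybrid cross between heterozygotes with complete dominance, the expected phenotypic ratio is 3:1.
Expected counts for N = 1340 under a 3:1 ratio (total parts = 4):
  agouti: 1340 × 3/4 = 1005
  black: 1340 × 1/4 = 335
χ² = Σ (O − E)² / E
  agouti: (1023 − 1005)² / 1005 = 0.3224
  black: (317 − 335)² / 335 = 0.9672
χ² = 0.3224 + 0.9672 = 1.2896 ≈ 1.290

1.290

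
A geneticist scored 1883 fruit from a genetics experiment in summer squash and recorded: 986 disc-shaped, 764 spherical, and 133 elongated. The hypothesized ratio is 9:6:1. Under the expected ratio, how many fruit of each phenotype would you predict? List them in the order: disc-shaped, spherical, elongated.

Under the 9:6:1 hypothesis (Σ ratio = 16, N = 1883):
  disc-shaped: 1883 × 9/16 = 1059.1875
  spherical: 1883 × 6/16 = 706.125
  elongated: 1883 × 1/16 = 117.6875

1059.1875, 706.125, 117.6875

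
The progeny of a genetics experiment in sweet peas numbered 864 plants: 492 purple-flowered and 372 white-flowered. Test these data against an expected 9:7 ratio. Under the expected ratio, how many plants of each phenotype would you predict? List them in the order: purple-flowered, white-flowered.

The 9:7 ratio has 16 parts, so with N = 864 the expected counts are:
  purple-flowered: 864 × 9/16 = 486
  white-flowered: 864 × 7/16 = 378

486, 378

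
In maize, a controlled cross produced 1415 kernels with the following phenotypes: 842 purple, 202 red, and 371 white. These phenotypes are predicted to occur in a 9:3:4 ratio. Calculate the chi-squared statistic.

Total ratio parts = 16. Expected numbers out of 1415:
  purple: 1415 × 9/16 = 795.9375
  red: 1415 × 3/16 = 265.3125
  white: 1415 × 4/16 = 353.75
χ² = Σ (O − E)² / E
  purple: (842 − 795.9375)² / 795.9375 = 2.6657
  red: (202 − 265.3125)² / 265.3125 = 15.1085
  white: (371 − 353.75)² / 353.75 = 0.8412
χ² = 2.6657 + 15.1085 + 0.8412 = 18.6154 ≈ 18.615

18.615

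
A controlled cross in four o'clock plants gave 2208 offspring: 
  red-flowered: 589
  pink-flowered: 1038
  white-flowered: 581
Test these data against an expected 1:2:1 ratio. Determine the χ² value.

Under the 1:2:1 hypothesis (Σ ratio = 4, N = 2208):
  red-flowered: 2208 × 1/4 = 552
  pink-flowered: 2208 × 2/4 = 1104
  white-flowered: 2208 × 1/4 = 552
χ² = Σ (O − E)² / E
  red-flowered: (589 − 552)² / 552 = 2.4801
  pink-flowered: (1038 − 1104)² / 1104 = 3.9457
  white-flowered: (581 − 552)² / 552 = 1.5236
χ² = 2.4801 + 3.9457 + 1.5236 = 7.9494 ≈ 7.949

7.949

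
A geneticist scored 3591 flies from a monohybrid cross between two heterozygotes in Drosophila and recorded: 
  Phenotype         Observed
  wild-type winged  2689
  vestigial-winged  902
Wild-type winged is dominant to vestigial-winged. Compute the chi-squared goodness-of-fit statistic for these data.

0.027

For a monohybrid cross between heterozygotes with complete dominance, the expected phenotypic ratio is 3:1.
The 3:1 ratio has 4 parts, so with N = 3591 the expected counts are:
  wild-type winged: 3591 × 3/4 = 2693.25
  vestigial-winged: 3591 × 1/4 = 897.75
χ² = Σ (O − E)² / E
  wild-type winged: (2689 − 2693.25)² / 2693.25 = 0.0067
  vestigial-winged: (902 − 897.75)² / 897.75 = 0.0201
χ² = 0.0067 + 0.0201 = 0.0268 ≈ 0.027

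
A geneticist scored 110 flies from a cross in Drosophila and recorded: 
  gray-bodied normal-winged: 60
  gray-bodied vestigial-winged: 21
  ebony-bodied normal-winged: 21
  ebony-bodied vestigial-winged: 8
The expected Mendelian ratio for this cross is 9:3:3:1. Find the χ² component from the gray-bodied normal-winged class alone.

0.057

The 9:3:3:1 ratio has 16 parts, so with N = 110 the expected counts are:
  gray-bodied normal-winged: 110 × 9/16 = 61.875
  gray-bodied vestigial-winged: 110 × 3/16 = 20.625
  ebony-bodied normal-winged: 110 × 3/16 = 20.625
  ebony-bodied vestigial-winged: 110 × 1/16 = 6.875
Contribution of gray-bodied normal-winged: (60 − 61.875)² / 61.875 = 0.0568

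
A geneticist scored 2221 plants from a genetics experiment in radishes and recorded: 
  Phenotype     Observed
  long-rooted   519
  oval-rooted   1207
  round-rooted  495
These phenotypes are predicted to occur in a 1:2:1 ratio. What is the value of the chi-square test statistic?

Expected counts for N = 2221 under a 1:2:1 ratio (total parts = 4):
  long-rooted: 2221 × 1/4 = 555.25
  oval-rooted: 2221 × 2/4 = 1110.5
  round-rooted: 2221 × 1/4 = 555.25
χ² = Σ (O − E)² / E
  long-rooted: (519 − 555.25)² / 555.25 = 2.3666
  oval-rooted: (1207 − 1110.5)² / 1110.5 = 8.3856
  round-rooted: (495 − 555.25)² / 555.25 = 6.5377
χ² = 2.3666 + 8.3856 + 6.5377 = 17.2899 ≈ 17.290

17.290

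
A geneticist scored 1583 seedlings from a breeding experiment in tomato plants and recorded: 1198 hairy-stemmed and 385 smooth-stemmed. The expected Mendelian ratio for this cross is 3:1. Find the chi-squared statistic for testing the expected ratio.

Expected counts for N = 1583 under a 3:1 ratio (total parts = 4):
  hairy-stemmed: 1583 × 3/4 = 1187.25
  smooth-stemmed: 1583 × 1/4 = 395.75
χ² = Σ (O − E)² / E
  hairy-stemmed: (1198 − 1187.25)² / 1187.25 = 0.0973
  smooth-stemmed: (385 − 395.75)² / 395.75 = 0.2920
χ² = 0.0973 + 0.2920 = 0.3893 ≈ 0.389

0.389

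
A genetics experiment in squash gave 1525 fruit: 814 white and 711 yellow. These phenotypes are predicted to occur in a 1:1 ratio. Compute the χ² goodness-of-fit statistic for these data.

6.957

Expected counts for N = 1525 under a 1:1 ratio (total parts = 2):
  white: 1525 × 1/2 = 762.5
  yellow: 1525 × 1/2 = 762.5
χ² = Σ (O − E)² / E
  white: (814 − 762.5)² / 762.5 = 3.4784
  yellow: (711 − 762.5)² / 762.5 = 3.4784
χ² = 3.4784 + 3.4784 = 6.9568 ≈ 6.957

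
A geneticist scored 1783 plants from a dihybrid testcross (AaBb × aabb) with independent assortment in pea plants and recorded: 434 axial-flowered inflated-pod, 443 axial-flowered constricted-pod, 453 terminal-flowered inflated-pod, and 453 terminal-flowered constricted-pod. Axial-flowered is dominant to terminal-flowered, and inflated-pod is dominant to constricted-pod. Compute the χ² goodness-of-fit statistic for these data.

A dihybrid testcross with independent assortment gives a 1:1:1:1 ratio.
Expected counts for N = 1783 under a 1:1:1:1 ratio (total parts = 4):
  axial-flowered inflated-pod: 1783 × 1/4 = 445.75
  axial-flowered constricted-pod: 1783 × 1/4 = 445.75
  terminal-flowered inflated-pod: 1783 × 1/4 = 445.75
  terminal-flowered constricted-pod: 1783 × 1/4 = 445.75
χ² = Σ (O − E)² / E
  axial-flowered inflated-pod: (434 − 445.75)² / 445.75 = 0.3097
  axial-flowered constricted-pod: (443 − 445.75)² / 445.75 = 0.0170
  terminal-flowered inflated-pod: (453 − 445.75)² / 445.75 = 0.1179
  terminal-flowered constricted-pod: (453 − 445.75)² / 445.75 = 0.1179
χ² = 0.3097 + 0.0170 + 0.1179 + 0.1179 = 0.5625 ≈ 0.563

0.563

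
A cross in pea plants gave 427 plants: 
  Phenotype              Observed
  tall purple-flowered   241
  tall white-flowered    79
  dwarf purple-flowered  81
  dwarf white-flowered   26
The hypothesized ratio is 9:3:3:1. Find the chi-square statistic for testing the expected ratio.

Total ratio parts = 16. Expected numbers out of 427:
  tall purple-flowered: 427 × 9/16 = 240.1875
  tall white-flowered: 427 × 3/16 = 80.0625
  dwarf purple-flowered: 427 × 3/16 = 80.0625
  dwarf white-flowered: 427 × 1/16 = 26.6875
χ² = Σ (O − E)² / E
  tall purple-flowered: (241 − 240.1875)² / 240.1875 = 0.0027
  tall white-flowered: (79 − 80.0625)² / 80.0625 = 0.0141
  dwarf purple-flowered: (81 − 80.0625)² / 80.0625 = 0.0110
  dwarf white-flowered: (26 − 26.6875)² / 26.6875 = 0.0177
χ² = 0.0027 + 0.0141 + 0.0110 + 0.0177 = 0.0455 ≈ 0.046

0.046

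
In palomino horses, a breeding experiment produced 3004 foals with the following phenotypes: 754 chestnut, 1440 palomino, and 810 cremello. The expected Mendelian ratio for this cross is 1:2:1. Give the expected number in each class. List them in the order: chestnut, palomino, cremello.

The 1:2:1 ratio has 4 parts, so with N = 3004 the expected counts are:
  chestnut: 3004 × 1/4 = 751
  palomino: 3004 × 2/4 = 1502
  cremello: 3004 × 1/4 = 751

751, 1502, 751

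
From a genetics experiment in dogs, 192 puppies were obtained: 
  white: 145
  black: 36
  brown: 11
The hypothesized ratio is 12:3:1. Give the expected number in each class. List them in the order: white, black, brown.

Under the 12:3:1 hypothesis (Σ ratio = 16, N = 192):
  white: 192 × 12/16 = 144
  black: 192 × 3/16 = 36
  brown: 192 × 1/16 = 12

144, 36, 12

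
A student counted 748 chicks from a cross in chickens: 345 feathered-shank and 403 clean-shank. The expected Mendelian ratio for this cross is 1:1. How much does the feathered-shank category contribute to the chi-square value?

2.249

Total ratio parts = 2. Expected numbers out of 748:
  feathered-shank: 748 × 1/2 = 374
  clean-shank: 748 × 1/2 = 374
Contribution of feathered-shank: (345 − 374)² / 374 = 2.2487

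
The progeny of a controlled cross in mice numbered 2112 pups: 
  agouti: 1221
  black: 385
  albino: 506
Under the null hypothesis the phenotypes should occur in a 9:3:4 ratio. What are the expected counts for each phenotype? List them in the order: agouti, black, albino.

1188, 396, 528

Under the 9:3:4 hypothesis (Σ ratio = 16, N = 2112):
  agouti: 2112 × 9/16 = 1188
  black: 2112 × 3/16 = 396
  albino: 2112 × 4/16 = 528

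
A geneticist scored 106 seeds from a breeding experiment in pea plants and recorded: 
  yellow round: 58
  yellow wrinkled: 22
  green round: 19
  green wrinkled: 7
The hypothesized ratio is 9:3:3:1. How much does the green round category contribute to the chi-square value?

Total ratio parts = 16. Expected numbers out of 106:
  yellow round: 106 × 9/16 = 59.625
  yellow wrinkled: 106 × 3/16 = 19.875
  green round: 106 × 3/16 = 19.875
  green wrinkled: 106 × 1/16 = 6.625
Contribution of green round: (19 − 19.875)² / 19.875 = 0.0385

0.039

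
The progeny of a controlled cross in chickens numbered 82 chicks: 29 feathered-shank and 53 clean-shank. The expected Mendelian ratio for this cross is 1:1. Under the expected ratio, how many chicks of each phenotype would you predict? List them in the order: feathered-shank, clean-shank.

41, 41

Under the 1:1 hypothesis (Σ ratio = 2, N = 82):
  feathered-shank: 82 × 1/2 = 41
  clean-shank: 82 × 1/2 = 41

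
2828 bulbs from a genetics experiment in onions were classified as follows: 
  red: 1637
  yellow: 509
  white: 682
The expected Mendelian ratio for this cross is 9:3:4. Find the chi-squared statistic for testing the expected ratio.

Total ratio parts = 16. Expected numbers out of 2828:
  red: 2828 × 9/16 = 1590.75
  yellow: 2828 × 3/16 = 530.25
  white: 2828 × 4/16 = 707
χ² = Σ (O − E)² / E
  red: (1637 − 1590.75)² / 1590.75 = 1.3447
  yellow: (509 − 530.25)² / 530.25 = 0.8516
  white: (682 − 707)² / 707 = 0.8840
χ² = 1.3447 + 0.8516 + 0.8840 = 3.0803 ≈ 3.080

3.080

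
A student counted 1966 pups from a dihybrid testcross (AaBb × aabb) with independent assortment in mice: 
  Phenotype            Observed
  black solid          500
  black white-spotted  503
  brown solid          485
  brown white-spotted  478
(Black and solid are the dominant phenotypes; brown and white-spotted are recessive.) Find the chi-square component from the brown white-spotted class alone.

A dihybrid testcross with independent assortment gives a 1:1:1:1 ratio.
Under the 1:1:1:1 hypothesis (Σ ratio = 4, N = 1966):
  black solid: 1966 × 1/4 = 491.5
  black white-spotted: 1966 × 1/4 = 491.5
  brown solid: 1966 × 1/4 = 491.5
  brown white-spotted: 1966 × 1/4 = 491.5
Contribution of brown white-spotted: (478 − 491.5)² / 491.5 = 0.3708

0.371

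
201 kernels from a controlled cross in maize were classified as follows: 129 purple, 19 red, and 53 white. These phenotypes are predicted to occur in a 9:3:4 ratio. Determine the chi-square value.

Expected counts for N = 201 under a 9:3:4 ratio (total parts = 16):
  purple: 201 × 9/16 = 113.0625
  red: 201 × 3/16 = 37.6875
  white: 201 × 4/16 = 50.25
χ² = Σ (O − E)² / E
  purple: (129 − 113.0625)² / 113.0625 = 2.2466
  red: (19 − 37.6875)² / 37.6875 = 9.2663
  white: (53 − 50.25)² / 50.25 = 0.1505
χ² = 2.2466 + 9.2663 + 0.1505 = 11.6634 ≈ 11.663

11.663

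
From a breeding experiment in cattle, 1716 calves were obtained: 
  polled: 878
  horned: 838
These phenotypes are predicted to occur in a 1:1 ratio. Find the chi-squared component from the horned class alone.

0.466

Expected counts for N = 1716 under a 1:1 ratio (total parts = 2):
  polled: 1716 × 1/2 = 858
  horned: 1716 × 1/2 = 858
Contribution of horned: (838 − 858)² / 858 = 0.4662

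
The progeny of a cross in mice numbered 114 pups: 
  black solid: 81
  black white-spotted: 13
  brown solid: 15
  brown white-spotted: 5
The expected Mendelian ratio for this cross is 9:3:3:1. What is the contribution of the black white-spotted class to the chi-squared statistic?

Expected counts for N = 114 under a 9:3:3:1 ratio (total parts = 16):
  black solid: 114 × 9/16 = 64.125
  black white-spotted: 114 × 3/16 = 21.375
  brown solid: 114 × 3/16 = 21.375
  brown white-spotted: 114 × 1/16 = 7.125
Contribution of black white-spotted: (13 − 21.375)² / 21.375 = 3.2814

3.281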